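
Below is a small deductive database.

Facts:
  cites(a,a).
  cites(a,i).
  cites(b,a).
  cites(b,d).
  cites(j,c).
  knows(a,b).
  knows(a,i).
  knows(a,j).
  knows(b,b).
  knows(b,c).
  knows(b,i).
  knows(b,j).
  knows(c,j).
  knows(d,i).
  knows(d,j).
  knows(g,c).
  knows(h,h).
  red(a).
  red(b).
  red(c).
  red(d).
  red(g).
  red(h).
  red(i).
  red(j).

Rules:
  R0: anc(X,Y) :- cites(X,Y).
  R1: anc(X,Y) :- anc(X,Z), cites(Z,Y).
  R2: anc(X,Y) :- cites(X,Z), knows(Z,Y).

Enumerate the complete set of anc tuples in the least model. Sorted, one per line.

round 1: derive anc(a,a) via R0 from cites(a,a)
round 1: derive anc(a,i) via R0 from cites(a,i)
round 1: derive anc(b,a) via R0 from cites(b,a)
round 1: derive anc(b,d) via R0 from cites(b,d)
round 1: derive anc(j,c) via R0 from cites(j,c)
round 1: derive anc(a,b) via R2 from cites(a,a), knows(a,b)
round 1: derive anc(a,j) via R2 from cites(a,a), knows(a,j)
round 1: derive anc(b,b) via R2 from cites(b,a), knows(a,b)
round 1: derive anc(b,i) via R2 from cites(b,a), knows(a,i)
round 1: derive anc(b,j) via R2 from cites(b,a), knows(a,j)
round 1: derive anc(j,j) via R2 from cites(j,c), knows(c,j)
round 2: derive anc(a,c) via R1 from anc(a,j), cites(j,c)
round 2: derive anc(a,d) via R1 from anc(a,b), cites(b,d)
round 2: derive anc(b,c) via R1 from anc(b,j), cites(j,c)

anc(a,a)
anc(a,b)
anc(a,c)
anc(a,d)
anc(a,i)
anc(a,j)
anc(b,a)
anc(b,b)
anc(b,c)
anc(b,d)
anc(b,i)
anc(b,j)
anc(j,c)
anc(j,j)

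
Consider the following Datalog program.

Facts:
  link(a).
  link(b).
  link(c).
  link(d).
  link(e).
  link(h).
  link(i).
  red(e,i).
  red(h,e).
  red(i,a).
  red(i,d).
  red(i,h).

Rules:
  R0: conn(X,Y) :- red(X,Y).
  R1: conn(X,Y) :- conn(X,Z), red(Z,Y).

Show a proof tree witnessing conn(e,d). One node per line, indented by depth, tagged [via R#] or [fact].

conn(e,d)  [via R1]
  conn(e,i)  [via R0]
    red(e,i)  [fact]
  red(i,d)  [fact]

round 1: derive conn(e,i) via R0 from red(e,i)
round 1: derive conn(h,e) via R0 from red(h,e)
round 1: derive conn(i,a) via R0 from red(i,a)
round 1: derive conn(i,d) via R0 from red(i,d)
round 1: derive conn(i,h) via R0 from red(i,h)
round 2: derive conn(e,a) via R1 from conn(e,i), red(i,a)
round 2: derive conn(e,d) via R1 from conn(e,i), red(i,d)
round 2: derive conn(e,h) via R1 from conn(e,i), red(i,h)
round 2: derive conn(h,i) via R1 from conn(h,e), red(e,i)
round 2: derive conn(i,e) via R1 from conn(i,h), red(h,e)
round 3: derive conn(e,e) via R1 from conn(e,h), red(h,e)
round 3: derive conn(h,a) via R1 from conn(h,i), red(i,a)
round 3: derive conn(h,d) via R1 from conn(h,i), red(i,d)
round 3: derive conn(h,h) via R1 from conn(h,i), red(i,h)
round 3: derive conn(i,i) via R1 from conn(i,e), red(e,i)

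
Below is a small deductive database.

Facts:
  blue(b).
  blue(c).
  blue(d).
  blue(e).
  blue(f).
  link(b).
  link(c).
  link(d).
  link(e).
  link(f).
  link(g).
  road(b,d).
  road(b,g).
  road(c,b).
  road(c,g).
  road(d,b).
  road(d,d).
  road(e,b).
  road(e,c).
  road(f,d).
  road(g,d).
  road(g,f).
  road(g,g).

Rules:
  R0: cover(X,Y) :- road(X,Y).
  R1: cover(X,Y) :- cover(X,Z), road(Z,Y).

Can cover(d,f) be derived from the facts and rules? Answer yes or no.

round 1: derive cover(b,d) via R0 from road(b,d)
round 1: derive cover(b,g) via R0 from road(b,g)
round 1: derive cover(c,b) via R0 from road(c,b)
round 1: derive cover(c,g) via R0 from road(c,g)
round 1: derive cover(d,b) via R0 from road(d,b)
round 1: derive cover(d,d) via R0 from road(d,d)
round 1: derive cover(e,b) via R0 from road(e,b)
round 1: derive cover(e,c) via R0 from road(e,c)
round 1: derive cover(f,d) via R0 from road(f,d)
round 1: derive cover(g,d) via R0 from road(g,d)
round 1: derive cover(g,f) via R0 from road(g,f)
round 1: derive cover(g,g) via R0 from road(g,g)
round 2: derive cover(b,b) via R1 from cover(b,d), road(d,b)
round 2: derive cover(b,f) via R1 from cover(b,g), road(g,f)
round 2: derive cover(c,d) via R1 from cover(c,b), road(b,d)
round 2: derive cover(c,f) via R1 from cover(c,g), road(g,f)
round 2: derive cover(d,g) via R1 from cover(d,b), road(b,g)
round 2: derive cover(e,d) via R1 from cover(e,b), road(b,d)
round 2: derive cover(e,g) via R1 from cover(e,b), road(b,g)
round 2: derive cover(f,b) via R1 from cover(f,d), road(d,b)
round 2: derive cover(g,b) via R1 from cover(g,d), road(d,b)
round 3: derive cover(d,f) via R1 from cover(d,g), road(g,f)
round 3: derive cover(e,f) via R1 from cover(e,g), road(g,f)
round 3: derive cover(f,g) via R1 from cover(f,b), road(b,g)
round 4: derive cover(f,f) via R1 from cover(f,g), road(g,f)

yes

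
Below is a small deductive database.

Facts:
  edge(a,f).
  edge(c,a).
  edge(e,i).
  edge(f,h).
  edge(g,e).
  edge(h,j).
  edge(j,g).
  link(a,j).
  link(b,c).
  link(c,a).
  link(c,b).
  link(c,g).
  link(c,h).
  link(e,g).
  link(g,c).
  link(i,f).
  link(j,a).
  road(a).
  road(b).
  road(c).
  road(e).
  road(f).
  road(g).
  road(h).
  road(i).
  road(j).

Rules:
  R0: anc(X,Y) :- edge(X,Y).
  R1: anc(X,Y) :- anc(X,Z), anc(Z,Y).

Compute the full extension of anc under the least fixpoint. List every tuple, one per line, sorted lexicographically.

round 1: derive anc(a,f) via R0 from edge(a,f)
round 1: derive anc(c,a) via R0 from edge(c,a)
round 1: derive anc(e,i) via R0 from edge(e,i)
round 1: derive anc(f,h) via R0 from edge(f,h)
round 1: derive anc(g,e) via R0 from edge(g,e)
round 1: derive anc(h,j) via R0 from edge(h,j)
round 1: derive anc(j,g) via R0 from edge(j,g)
round 2: derive anc(a,h) via R1 from anc(a,f), anc(f,h)
round 2: derive anc(c,f) via R1 from anc(c,a), anc(a,f)
round 2: derive anc(f,j) via R1 from anc(f,h), anc(h,j)
round 2: derive anc(g,i) via R1 from anc(g,e), anc(e,i)
round 2: derive anc(h,g) via R1 from anc(h,j), anc(j,g)
round 2: derive anc(j,e) via R1 from anc(j,g), anc(g,e)
round 3: derive anc(a,g) via R1 from anc(a,h), anc(h,g)
round 3: derive anc(a,j) via R1 from anc(a,f), anc(f,j)
round 3: derive anc(c,h) via R1 from anc(c,a), anc(a,h)
round 3: derive anc(c,j) via R1 from anc(c,f), anc(f,j)
round 3: derive anc(f,e) via R1 from anc(f,j), anc(j,e)
round 3: derive anc(f,g) via R1 from anc(f,h), anc(h,g)
round 3: derive anc(h,e) via R1 from anc(h,g), anc(g,e)
round 3: derive anc(h,i) via R1 from anc(h,g), anc(g,i)
round 3: derive anc(j,i) via R1 from anc(j,e), anc(e,i)
round 4: derive anc(a,e) via R1 from anc(a,f), anc(f,e)
round 4: derive anc(a,i) via R1 from anc(a,g), anc(g,i)
round 4: derive anc(c,e) via R1 from anc(c,f), anc(f,e)
round 4: derive anc(c,g) via R1 from anc(c,a), anc(a,g)
round 4: derive anc(c,i) via R1 from anc(c,h), anc(h,i)
round 4: derive anc(f,i) via R1 from anc(f,e), anc(e,i)

anc(a,e)
anc(a,f)
anc(a,g)
anc(a,h)
anc(a,i)
anc(a,j)
anc(c,a)
anc(c,e)
anc(c,f)
anc(c,g)
anc(c,h)
anc(c,i)
anc(c,j)
anc(e,i)
anc(f,e)
anc(f,g)
anc(f,h)
anc(f,i)
anc(f,j)
anc(g,e)
anc(g,i)
anc(h,e)
anc(h,g)
anc(h,i)
anc(h,j)
anc(j,e)
anc(j,g)
anc(j,i)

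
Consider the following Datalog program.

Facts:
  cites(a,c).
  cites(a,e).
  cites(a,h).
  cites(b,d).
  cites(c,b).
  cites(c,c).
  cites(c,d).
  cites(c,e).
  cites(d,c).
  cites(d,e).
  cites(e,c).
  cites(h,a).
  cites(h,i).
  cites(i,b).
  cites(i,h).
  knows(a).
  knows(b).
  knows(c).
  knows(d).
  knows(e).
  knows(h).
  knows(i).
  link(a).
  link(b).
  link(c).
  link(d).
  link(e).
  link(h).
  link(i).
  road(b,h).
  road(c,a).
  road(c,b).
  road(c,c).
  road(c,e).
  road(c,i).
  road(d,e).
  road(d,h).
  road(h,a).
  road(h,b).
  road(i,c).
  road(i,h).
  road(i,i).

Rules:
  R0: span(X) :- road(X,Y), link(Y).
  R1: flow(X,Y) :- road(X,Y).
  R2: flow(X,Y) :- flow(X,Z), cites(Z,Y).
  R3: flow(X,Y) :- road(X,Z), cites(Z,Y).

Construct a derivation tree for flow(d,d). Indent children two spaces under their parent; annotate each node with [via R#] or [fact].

flow(d,d)  [via R2]
  flow(d,c)  [via R3]
    road(d,e)  [fact]
    cites(e,c)  [fact]
  cites(c,d)  [fact]

round 1: derive flow(b,h) via R1 from road(b,h)
round 1: derive flow(c,a) via R1 from road(c,a)
round 1: derive flow(c,b) via R1 from road(c,b)
round 1: derive flow(c,c) via R1 from road(c,c)
round 1: derive flow(c,e) via R1 from road(c,e)
round 1: derive flow(c,i) via R1 from road(c,i)
round 1: derive flow(d,e) via R1 from road(d,e)
round 1: derive flow(d,h) via R1 from road(d,h)
round 1: derive flow(h,a) via R1 from road(h,a)
round 1: derive flow(h,b) via R1 from road(h,b)
round 1: derive flow(i,c) via R1 from road(i,c)
round 1: derive flow(i,h) via R1 from road(i,h)
round 1: derive flow(i,i) via R1 from road(i,i)
round 1: derive flow(b,a) via R3 from road(b,h), cites(h,a)
round 1: derive flow(b,i) via R3 from road(b,h), cites(h,i)
round 1: derive flow(c,d) via R3 from road(c,b), cites(b,d)
round 1: derive flow(c,h) via R3 from road(c,a), cites(a,h)
round 1: derive flow(d,a) via R3 from road(d,h), cites(h,a)
round 1: derive flow(d,c) via R3 from road(d,e), cites(e,c)
round 1: derive flow(d,i) via R3 from road(d,h), cites(h,i)
round 1: derive flow(h,c) via R3 from road(h,a), cites(a,c)
round 1: derive flow(h,d) via R3 from road(h,b), cites(b,d)
round 1: derive flow(h,e) via R3 from road(h,a), cites(a,e)
round 1: derive flow(h,h) via R3 from road(h,a), cites(a,h)
round 1: derive flow(i,a) via R3 from road(i,h), cites(h,a)
round 1: derive flow(i,b) via R3 from road(i,c), cites(c,b)
round 1: derive flow(i,d) via R3 from road(i,c), cites(c,d)
round 1: derive flow(i,e) via R3 from road(i,c), cites(c,e)
round 2: derive flow(b,b) via R2 from flow(b,i), cites(i,b)
round 2: derive flow(b,c) via R2 from flow(b,a), cites(a,c)
round 2: derive flow(b,e) via R2 from flow(b,a), cites(a,e)
round 2: derive flow(d,b) via R2 from flow(d,c), cites(c,b)
round 2: derive flow(d,d) via R2 from flow(d,c), cites(c,d)
round 2: derive flow(h,i) via R2 from flow(h,h), cites(h,i)
round 3: derive flow(b,d) via R2 from flow(b,b), cites(b,d)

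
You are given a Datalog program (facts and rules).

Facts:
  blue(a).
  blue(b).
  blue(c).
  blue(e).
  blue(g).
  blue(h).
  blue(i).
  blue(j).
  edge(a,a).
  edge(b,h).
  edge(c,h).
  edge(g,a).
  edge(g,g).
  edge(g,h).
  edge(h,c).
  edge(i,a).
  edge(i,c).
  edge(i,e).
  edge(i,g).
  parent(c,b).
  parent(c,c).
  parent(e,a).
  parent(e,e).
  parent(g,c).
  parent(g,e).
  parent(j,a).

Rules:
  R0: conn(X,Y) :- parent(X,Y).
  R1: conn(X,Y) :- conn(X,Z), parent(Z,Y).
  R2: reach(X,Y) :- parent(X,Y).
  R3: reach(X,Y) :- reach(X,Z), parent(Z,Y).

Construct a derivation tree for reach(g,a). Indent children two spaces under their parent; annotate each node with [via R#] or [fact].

round 1: derive reach(c,b) via R2 from parent(c,b)
round 1: derive reach(c,c) via R2 from parent(c,c)
round 1: derive reach(e,a) via R2 from parent(e,a)
round 1: derive reach(e,e) via R2 from parent(e,e)
round 1: derive reach(g,c) via R2 from parent(g,c)
round 1: derive reach(g,e) via R2 from parent(g,e)
round 1: derive reach(j,a) via R2 from parent(j,a)
round 2: derive reach(g,a) via R3 from reach(g,e), parent(e,a)
round 2: derive reach(g,b) via R3 from reach(g,c), parent(c,b)

reach(g,a)  [via R3]
  reach(g,e)  [via R2]
    parent(g,e)  [fact]
  parent(e,a)  [fact]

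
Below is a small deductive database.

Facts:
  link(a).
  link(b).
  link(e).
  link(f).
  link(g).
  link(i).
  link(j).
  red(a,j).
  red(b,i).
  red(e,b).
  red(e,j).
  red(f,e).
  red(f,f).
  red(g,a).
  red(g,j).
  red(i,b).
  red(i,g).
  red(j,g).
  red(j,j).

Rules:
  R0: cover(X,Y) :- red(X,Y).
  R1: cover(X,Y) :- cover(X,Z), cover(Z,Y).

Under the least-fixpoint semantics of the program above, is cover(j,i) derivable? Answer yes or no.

round 1: derive cover(a,j) via R0 from red(a,j)
round 1: derive cover(b,i) via R0 from red(b,i)
round 1: derive cover(e,b) via R0 from red(e,b)
round 1: derive cover(e,j) via R0 from red(e,j)
round 1: derive cover(f,e) via R0 from red(f,e)
round 1: derive cover(f,f) via R0 from red(f,f)
round 1: derive cover(g,a) via R0 from red(g,a)
round 1: derive cover(g,j) via R0 from red(g,j)
round 1: derive cover(i,b) via R0 from red(i,b)
round 1: derive cover(i,g) via R0 from red(i,g)
round 1: derive cover(j,g) via R0 from red(j,g)
round 1: derive cover(j,j) via R0 from red(j,j)
round 2: derive cover(a,g) via R1 from cover(a,j), cover(j,g)
round 2: derive cover(b,b) via R1 from cover(b,i), cover(i,b)
round 2: derive cover(b,g) via R1 from cover(b,i), cover(i,g)
round 2: derive cover(e,g) via R1 from cover(e,j), cover(j,g)
round 2: derive cover(e,i) via R1 from cover(e,b), cover(b,i)
round 2: derive cover(f,b) via R1 from cover(f,e), cover(e,b)
round 2: derive cover(f,j) via R1 from cover(f,e), cover(e,j)
round 2: derive cover(g,g) via R1 from cover(g,j), cover(j,g)
round 2: derive cover(i,a) via R1 from cover(i,g), cover(g,a)
round 2: derive cover(i,i) via R1 from cover(i,b), cover(b,i)
round 2: derive cover(i,j) via R1 from cover(i,g), cover(g,j)
round 2: derive cover(j,a) via R1 from cover(j,g), cover(g,a)
round 3: derive cover(a,a) via R1 from cover(a,g), cover(g,a)
round 3: derive cover(b,a) via R1 from cover(b,g), cover(g,a)
round 3: derive cover(b,j) via R1 from cover(b,g), cover(g,j)
round 3: derive cover(e,a) via R1 from cover(e,g), cover(g,a)
round 3: derive cover(f,a) via R1 from cover(f,j), cover(j,a)
round 3: derive cover(f,g) via R1 from cover(f,b), cover(b,g)
round 3: derive cover(f,i) via R1 from cover(f,b), cover(b,i)

no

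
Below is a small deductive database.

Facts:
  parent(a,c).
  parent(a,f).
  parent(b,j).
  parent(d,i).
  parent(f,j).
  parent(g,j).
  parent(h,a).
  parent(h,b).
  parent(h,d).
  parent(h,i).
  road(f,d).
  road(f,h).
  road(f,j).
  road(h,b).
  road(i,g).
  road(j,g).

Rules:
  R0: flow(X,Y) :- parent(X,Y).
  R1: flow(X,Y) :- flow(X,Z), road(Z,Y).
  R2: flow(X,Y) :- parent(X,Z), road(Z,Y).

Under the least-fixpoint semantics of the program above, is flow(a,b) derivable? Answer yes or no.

round 1: derive flow(a,c) via R0 from parent(a,c)
round 1: derive flow(a,f) via R0 from parent(a,f)
round 1: derive flow(b,j) via R0 from parent(b,j)
round 1: derive flow(d,i) via R0 from parent(d,i)
round 1: derive flow(f,j) via R0 from parent(f,j)
round 1: derive flow(g,j) via R0 from parent(g,j)
round 1: derive flow(h,a) via R0 from parent(h,a)
round 1: derive flow(h,b) via R0 from parent(h,b)
round 1: derive flow(h,d) via R0 from parent(h,d)
round 1: derive flow(h,i) via R0 from parent(h,i)
round 1: derive flow(a,d) via R2 from parent(a,f), road(f,d)
round 1: derive flow(a,h) via R2 from parent(a,f), road(f,h)
round 1: derive flow(a,j) via R2 from parent(a,f), road(f,j)
round 1: derive flow(b,g) via R2 from parent(b,j), road(j,g)
round 1: derive flow(d,g) via R2 from parent(d,i), road(i,g)
round 1: derive flow(f,g) via R2 from parent(f,j), road(j,g)
round 1: derive flow(g,g) via R2 from parent(g,j), road(j,g)
round 1: derive flow(h,g) via R2 from parent(h,i), road(i,g)
round 2: derive flow(a,b) via R1 from flow(a,h), road(h,b)
round 2: derive flow(a,g) via R1 from flow(a,j), road(j,g)

yes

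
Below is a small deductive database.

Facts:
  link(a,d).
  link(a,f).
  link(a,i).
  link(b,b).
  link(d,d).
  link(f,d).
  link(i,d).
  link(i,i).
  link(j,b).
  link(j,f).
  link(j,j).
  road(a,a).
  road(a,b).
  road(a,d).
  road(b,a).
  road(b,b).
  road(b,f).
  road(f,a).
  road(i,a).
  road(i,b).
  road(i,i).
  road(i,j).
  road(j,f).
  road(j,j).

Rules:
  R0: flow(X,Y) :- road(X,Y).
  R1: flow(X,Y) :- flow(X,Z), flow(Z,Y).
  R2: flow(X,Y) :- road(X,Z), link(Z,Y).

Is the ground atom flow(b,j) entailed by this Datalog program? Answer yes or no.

round 1: derive flow(a,a) via R0 from road(a,a)
round 1: derive flow(a,b) via R0 from road(a,b)
round 1: derive flow(a,d) via R0 from road(a,d)
round 1: derive flow(b,a) via R0 from road(b,a)
round 1: derive flow(b,b) via R0 from road(b,b)
round 1: derive flow(b,f) via R0 from road(b,f)
round 1: derive flow(f,a) via R0 from road(f,a)
round 1: derive flow(i,a) via R0 from road(i,a)
round 1: derive flow(i,b) via R0 from road(i,b)
round 1: derive flow(i,i) via R0 from road(i,i)
round 1: derive flow(i,j) via R0 from road(i,j)
round 1: derive flow(j,f) via R0 from road(j,f)
round 1: derive flow(j,j) via R0 from road(j,j)
round 1: derive flow(a,f) via R2 from road(a,a), link(a,f)
round 1: derive flow(a,i) via R2 from road(a,a), link(a,i)
round 1: derive flow(b,d) via R2 from road(b,a), link(a,d)
round 1: derive flow(b,i) via R2 from road(b,a), link(a,i)
round 1: derive flow(f,d) via R2 from road(f,a), link(a,d)
round 1: derive flow(f,f) via R2 from road(f,a), link(a,f)
round 1: derive flow(f,i) via R2 from road(f,a), link(a,i)
round 1: derive flow(i,d) via R2 from road(i,a), link(a,d)
round 1: derive flow(i,f) via R2 from road(i,a), link(a,f)
round 1: derive flow(j,b) via R2 from road(j,j), link(j,b)
round 1: derive flow(j,d) via R2 from road(j,f), link(f,d)
round 2: derive flow(a,j) via R1 from flow(a,i), flow(i,j)
round 2: derive flow(b,j) via R1 from flow(b,i), flow(i,j)
round 2: derive flow(f,b) via R1 from flow(f,a), flow(a,b)
round 2: derive flow(f,j) via R1 from flow(f,i), flow(i,j)
round 2: derive flow(j,a) via R1 from flow(j,b), flow(b,a)
round 2: derive flow(j,i) via R1 from flow(j,b), flow(b,i)

yes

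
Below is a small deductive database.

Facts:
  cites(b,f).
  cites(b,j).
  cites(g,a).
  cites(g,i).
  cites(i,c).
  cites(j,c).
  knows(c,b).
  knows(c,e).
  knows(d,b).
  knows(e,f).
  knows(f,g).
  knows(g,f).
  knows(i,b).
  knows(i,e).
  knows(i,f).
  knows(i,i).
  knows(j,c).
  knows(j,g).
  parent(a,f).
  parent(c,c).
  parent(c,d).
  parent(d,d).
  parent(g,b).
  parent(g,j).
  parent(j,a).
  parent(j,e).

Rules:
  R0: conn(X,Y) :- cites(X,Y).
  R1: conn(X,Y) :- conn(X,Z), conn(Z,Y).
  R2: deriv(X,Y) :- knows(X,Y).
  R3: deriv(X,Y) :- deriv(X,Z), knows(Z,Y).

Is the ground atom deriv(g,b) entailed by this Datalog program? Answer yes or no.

round 1: derive deriv(c,b) via R2 from knows(c,b)
round 1: derive deriv(c,e) via R2 from knows(c,e)
round 1: derive deriv(d,b) via R2 from knows(d,b)
round 1: derive deriv(e,f) via R2 from knows(e,f)
round 1: derive deriv(f,g) via R2 from knows(f,g)
round 1: derive deriv(g,f) via R2 from knows(g,f)
round 1: derive deriv(i,b) via R2 from knows(i,b)
round 1: derive deriv(i,e) via R2 from knows(i,e)
round 1: derive deriv(i,f) via R2 from knows(i,f)
round 1: derive deriv(i,i) via R2 from knows(i,i)
round 1: derive deriv(j,c) via R2 from knows(j,c)
round 1: derive deriv(j,g) via R2 from knows(j,g)
round 2: derive deriv(c,f) via R3 from deriv(c,e), knows(e,f)
round 2: derive deriv(e,g) via R3 from deriv(e,f), knows(f,g)
round 2: derive deriv(f,f) via R3 from deriv(f,g), knows(g,f)
round 2: derive deriv(g,g) via R3 from deriv(g,f), knows(f,g)
round 2: derive deriv(i,g) via R3 from deriv(i,f), knows(f,g)
round 2: derive deriv(j,b) via R3 from deriv(j,c), knows(c,b)
round 2: derive deriv(j,e) via R3 from deriv(j,c), knows(c,e)
round 2: derive deriv(j,f) via R3 from deriv(j,g), knows(g,f)
round 3: derive deriv(c,g) via R3 from deriv(c,f), knows(f,g)

no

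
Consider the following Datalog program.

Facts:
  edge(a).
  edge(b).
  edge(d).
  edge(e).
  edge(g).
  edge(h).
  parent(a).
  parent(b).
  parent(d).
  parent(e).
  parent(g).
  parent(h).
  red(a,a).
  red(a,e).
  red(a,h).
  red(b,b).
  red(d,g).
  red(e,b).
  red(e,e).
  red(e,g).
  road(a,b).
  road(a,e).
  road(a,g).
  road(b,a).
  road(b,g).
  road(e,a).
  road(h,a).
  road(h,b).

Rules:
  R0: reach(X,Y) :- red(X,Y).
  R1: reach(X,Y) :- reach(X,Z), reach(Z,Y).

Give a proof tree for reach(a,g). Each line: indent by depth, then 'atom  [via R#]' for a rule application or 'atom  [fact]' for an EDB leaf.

round 1: derive reach(a,a) via R0 from red(a,a)
round 1: derive reach(a,e) via R0 from red(a,e)
round 1: derive reach(a,h) via R0 from red(a,h)
round 1: derive reach(b,b) via R0 from red(b,b)
round 1: derive reach(d,g) via R0 from red(d,g)
round 1: derive reach(e,b) via R0 from red(e,b)
round 1: derive reach(e,e) via R0 from red(e,e)
round 1: derive reach(e,g) via R0 from red(e,g)
round 2: derive reach(a,b) via R1 from reach(a,e), reach(e,b)
round 2: derive reach(a,g) via R1 from reach(a,e), reach(e,g)

reach(a,g)  [via R1]
  reach(a,e)  [via R0]
    red(a,e)  [fact]
  reach(e,g)  [via R0]
    red(e,g)  [fact]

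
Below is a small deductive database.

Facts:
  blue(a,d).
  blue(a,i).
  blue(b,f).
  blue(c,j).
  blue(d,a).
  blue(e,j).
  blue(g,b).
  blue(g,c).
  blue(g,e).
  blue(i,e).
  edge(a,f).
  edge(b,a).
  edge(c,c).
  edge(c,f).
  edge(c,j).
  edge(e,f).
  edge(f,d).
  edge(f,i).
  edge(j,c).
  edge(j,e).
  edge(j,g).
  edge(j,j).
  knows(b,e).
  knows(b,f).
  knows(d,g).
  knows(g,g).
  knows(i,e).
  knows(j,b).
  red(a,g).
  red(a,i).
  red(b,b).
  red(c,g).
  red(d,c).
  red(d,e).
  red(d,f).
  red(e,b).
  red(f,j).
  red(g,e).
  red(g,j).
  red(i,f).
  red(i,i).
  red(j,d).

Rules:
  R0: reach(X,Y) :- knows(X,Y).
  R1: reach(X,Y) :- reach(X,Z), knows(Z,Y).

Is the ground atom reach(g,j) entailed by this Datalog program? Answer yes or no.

no

round 1: derive reach(b,e) via R0 from knows(b,e)
round 1: derive reach(b,f) via R0 from knows(b,f)
round 1: derive reach(d,g) via R0 from knows(d,g)
round 1: derive reach(g,g) via R0 from knows(g,g)
round 1: derive reach(i,e) via R0 from knows(i,e)
round 1: derive reach(j,b) via R0 from knows(j,b)
round 2: derive reach(j,e) via R1 from reach(j,b), knows(b,e)
round 2: derive reach(j,f) via R1 from reach(j,b), knows(b,f)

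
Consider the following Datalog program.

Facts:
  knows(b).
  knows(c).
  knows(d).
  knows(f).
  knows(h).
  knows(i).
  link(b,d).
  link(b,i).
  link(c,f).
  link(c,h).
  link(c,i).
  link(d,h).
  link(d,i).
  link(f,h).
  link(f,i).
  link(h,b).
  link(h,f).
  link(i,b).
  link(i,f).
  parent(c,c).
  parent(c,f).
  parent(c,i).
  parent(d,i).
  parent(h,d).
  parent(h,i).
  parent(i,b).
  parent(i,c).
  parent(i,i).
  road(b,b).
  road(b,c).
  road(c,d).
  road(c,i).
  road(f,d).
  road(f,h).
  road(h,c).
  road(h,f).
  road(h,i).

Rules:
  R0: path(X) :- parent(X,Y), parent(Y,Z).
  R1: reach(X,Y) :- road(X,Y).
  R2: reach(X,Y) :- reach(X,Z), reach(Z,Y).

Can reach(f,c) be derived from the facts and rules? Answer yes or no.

round 1: derive reach(b,b) via R1 from road(b,b)
round 1: derive reach(b,c) via R1 from road(b,c)
round 1: derive reach(c,d) via R1 from road(c,d)
round 1: derive reach(c,i) via R1 from road(c,i)
round 1: derive reach(f,d) via R1 from road(f,d)
round 1: derive reach(f,h) via R1 from road(f,h)
round 1: derive reach(h,c) via R1 from road(h,c)
round 1: derive reach(h,f) via R1 from road(h,f)
round 1: derive reach(h,i) via R1 from road(h,i)
round 2: derive reach(b,d) via R2 from reach(b,c), reach(c,d)
round 2: derive reach(b,i) via R2 from reach(b,c), reach(c,i)
round 2: derive reach(f,c) via R2 from reach(f,h), reach(h,c)
round 2: derive reach(f,f) via R2 from reach(f,h), reach(h,f)
round 2: derive reach(f,i) via R2 from reach(f,h), reach(h,i)
round 2: derive reach(h,d) via R2 from reach(h,c), reach(c,d)
round 2: derive reach(h,h) via R2 from reach(h,f), reach(f,h)

yes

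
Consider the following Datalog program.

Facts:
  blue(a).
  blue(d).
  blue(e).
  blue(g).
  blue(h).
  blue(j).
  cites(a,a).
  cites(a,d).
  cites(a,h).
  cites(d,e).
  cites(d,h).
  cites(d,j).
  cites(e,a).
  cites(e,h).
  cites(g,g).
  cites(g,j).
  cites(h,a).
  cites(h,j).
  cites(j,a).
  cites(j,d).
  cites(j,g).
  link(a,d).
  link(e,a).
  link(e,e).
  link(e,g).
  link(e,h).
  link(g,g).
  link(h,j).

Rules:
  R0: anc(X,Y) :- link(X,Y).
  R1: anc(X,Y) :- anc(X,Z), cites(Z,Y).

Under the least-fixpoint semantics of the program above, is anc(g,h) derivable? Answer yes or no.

yes

round 1: derive anc(a,d) via R0 from link(a,d)
round 1: derive anc(e,a) via R0 from link(e,a)
round 1: derive anc(e,e) via R0 from link(e,e)
round 1: derive anc(e,g) via R0 from link(e,g)
round 1: derive anc(e,h) via R0 from link(e,h)
round 1: derive anc(g,g) via R0 from link(g,g)
round 1: derive anc(h,j) via R0 from link(h,j)
round 2: derive anc(a,e) via R1 from anc(a,d), cites(d,e)
round 2: derive anc(a,h) via R1 from anc(a,d), cites(d,h)
round 2: derive anc(a,j) via R1 from anc(a,d), cites(d,j)
round 2: derive anc(e,d) via R1 from anc(e,a), cites(a,d)
round 2: derive anc(e,j) via R1 from anc(e,g), cites(g,j)
round 2: derive anc(g,j) via R1 from anc(g,g), cites(g,j)
round 2: derive anc(h,a) via R1 from anc(h,j), cites(j,a)
round 2: derive anc(h,d) via R1 from anc(h,j), cites(j,d)
round 2: derive anc(h,g) via R1 from anc(h,j), cites(j,g)
round 3: derive anc(a,a) via R1 from anc(a,e), cites(e,a)
round 3: derive anc(a,g) via R1 from anc(a,j), cites(j,g)
round 3: derive anc(g,a) via R1 from anc(g,j), cites(j,a)
round 3: derive anc(g,d) via R1 from anc(g,j), cites(j,d)
round 3: derive anc(h,e) via R1 from anc(h,d), cites(d,e)
round 3: derive anc(h,h) via R1 from anc(h,a), cites(a,h)
round 4: derive anc(g,e) via R1 from anc(g,d), cites(d,e)
round 4: derive anc(g,h) via R1 from anc(g,a), cites(a,h)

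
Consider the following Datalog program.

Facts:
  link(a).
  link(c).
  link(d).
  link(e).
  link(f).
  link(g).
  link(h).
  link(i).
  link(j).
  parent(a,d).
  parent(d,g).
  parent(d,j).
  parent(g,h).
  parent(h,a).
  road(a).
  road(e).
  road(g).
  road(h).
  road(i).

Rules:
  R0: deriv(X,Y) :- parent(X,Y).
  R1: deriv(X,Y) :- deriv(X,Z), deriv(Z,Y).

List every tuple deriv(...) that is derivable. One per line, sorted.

round 1: derive deriv(a,d) via R0 from parent(a,d)
round 1: derive deriv(d,g) via R0 from parent(d,g)
round 1: derive deriv(d,j) via R0 from parent(d,j)
round 1: derive deriv(g,h) via R0 from parent(g,h)
round 1: derive deriv(h,a) via R0 from parent(h,a)
round 2: derive deriv(a,g) via R1 from deriv(a,d), deriv(d,g)
round 2: derive deriv(a,j) via R1 from deriv(a,d), deriv(d,j)
round 2: derive deriv(d,h) via R1 from deriv(d,g), deriv(g,h)
round 2: derive deriv(g,a) via R1 from deriv(g,h), deriv(h,a)
round 2: derive deriv(h,d) via R1 from deriv(h,a), deriv(a,d)
round 3: derive deriv(a,a) via R1 from deriv(a,g), deriv(g,a)
round 3: derive deriv(a,h) via R1 from deriv(a,d), deriv(d,h)
round 3: derive deriv(d,a) via R1 from deriv(d,g), deriv(g,a)
round 3: derive deriv(d,d) via R1 from deriv(d,h), deriv(h,d)
round 3: derive deriv(g,d) via R1 from deriv(g,a), deriv(a,d)
round 3: derive deriv(g,g) via R1 from deriv(g,a), deriv(a,g)
round 3: derive deriv(g,j) via R1 from deriv(g,a), deriv(a,j)
round 3: derive deriv(h,g) via R1 from deriv(h,a), deriv(a,g)
round 3: derive deriv(h,h) via R1 from deriv(h,d), deriv(d,h)
round 3: derive deriv(h,j) via R1 from deriv(h,a), deriv(a,j)

deriv(a,a)
deriv(a,d)
deriv(a,g)
deriv(a,h)
deriv(a,j)
deriv(d,a)
deriv(d,d)
deriv(d,g)
deriv(d,h)
deriv(d,j)
deriv(g,a)
deriv(g,d)
deriv(g,g)
deriv(g,h)
deriv(g,j)
deriv(h,a)
deriv(h,d)
deriv(h,g)
deriv(h,h)
deriv(h,j)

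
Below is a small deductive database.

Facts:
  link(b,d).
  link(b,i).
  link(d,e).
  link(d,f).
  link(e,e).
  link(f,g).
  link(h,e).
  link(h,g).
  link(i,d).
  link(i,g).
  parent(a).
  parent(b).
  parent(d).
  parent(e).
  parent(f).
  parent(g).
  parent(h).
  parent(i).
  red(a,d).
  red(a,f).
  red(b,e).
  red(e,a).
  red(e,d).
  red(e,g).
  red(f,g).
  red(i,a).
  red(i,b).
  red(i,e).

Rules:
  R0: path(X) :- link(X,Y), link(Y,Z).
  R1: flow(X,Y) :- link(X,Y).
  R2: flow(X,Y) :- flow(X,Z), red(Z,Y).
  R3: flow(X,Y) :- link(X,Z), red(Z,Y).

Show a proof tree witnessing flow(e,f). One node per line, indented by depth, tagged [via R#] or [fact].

round 1: derive flow(b,d) via R1 from link(b,d)
round 1: derive flow(b,i) via R1 from link(b,i)
round 1: derive flow(d,e) via R1 from link(d,e)
round 1: derive flow(d,f) via R1 from link(d,f)
round 1: derive flow(e,e) via R1 from link(e,e)
round 1: derive flow(f,g) via R1 from link(f,g)
round 1: derive flow(h,e) via R1 from link(h,e)
round 1: derive flow(h,g) via R1 from link(h,g)
round 1: derive flow(i,d) via R1 from link(i,d)
round 1: derive flow(i,g) via R1 from link(i,g)
round 1: derive flow(b,a) via R3 from link(b,i), red(i,a)
round 1: derive flow(b,b) via R3 from link(b,i), red(i,b)
round 1: derive flow(b,e) via R3 from link(b,i), red(i,e)
round 1: derive flow(d,a) via R3 from link(d,e), red(e,a)
round 1: derive flow(d,d) via R3 from link(d,e), red(e,d)
round 1: derive flow(d,g) via R3 from link(d,e), red(e,g)
round 1: derive flow(e,a) via R3 from link(e,e), red(e,a)
round 1: derive flow(e,d) via R3 from link(e,e), red(e,d)
round 1: derive flow(e,g) via R3 from link(e,e), red(e,g)
round 1: derive flow(h,a) via R3 from link(h,e), red(e,a)
round 1: derive flow(h,d) via R3 from link(h,e), red(e,d)
round 2: derive flow(b,f) via R2 from flow(b,a), red(a,f)
round 2: derive flow(b,g) via R2 from flow(b,e), red(e,g)
round 2: derive flow(e,f) via R2 from flow(e,a), red(a,f)
round 2: derive flow(h,f) via R2 from flow(h,a), red(a,f)

flow(e,f)  [via R2]
  flow(e,a)  [via R3]
    link(e,e)  [fact]
    red(e,a)  [fact]
  red(a,f)  [fact]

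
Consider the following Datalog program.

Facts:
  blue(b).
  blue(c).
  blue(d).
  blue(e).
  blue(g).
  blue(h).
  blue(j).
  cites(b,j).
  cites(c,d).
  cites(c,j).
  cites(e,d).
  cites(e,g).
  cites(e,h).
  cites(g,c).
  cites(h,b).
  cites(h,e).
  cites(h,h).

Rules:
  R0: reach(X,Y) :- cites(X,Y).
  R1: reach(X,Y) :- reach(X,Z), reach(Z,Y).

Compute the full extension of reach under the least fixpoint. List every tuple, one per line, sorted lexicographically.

round 1: derive reach(b,j) via R0 from cites(b,j)
round 1: derive reach(c,d) via R0 from cites(c,d)
round 1: derive reach(c,j) via R0 from cites(c,j)
round 1: derive reach(e,d) via R0 from cites(e,d)
round 1: derive reach(e,g) via R0 from cites(e,g)
round 1: derive reach(e,h) via R0 from cites(e,h)
round 1: derive reach(g,c) via R0 from cites(g,c)
round 1: derive reach(h,b) via R0 from cites(h,b)
round 1: derive reach(h,e) via R0 from cites(h,e)
round 1: derive reach(h,h) via R0 from cites(h,h)
round 2: derive reach(e,b) via R1 from reach(e,h), reach(h,b)
round 2: derive reach(e,c) via R1 from reach(e,g), reach(g,c)
round 2: derive reach(e,e) via R1 from reach(e,h), reach(h,e)
round 2: derive reach(g,d) via R1 from reach(g,c), reach(c,d)
round 2: derive reach(g,j) via R1 from reach(g,c), reach(c,j)
round 2: derive reach(h,d) via R1 from reach(h,e), reach(e,d)
round 2: derive reach(h,g) via R1 from reach(h,e), reach(e,g)
round 2: derive reach(h,j) via R1 from reach(h,b), reach(b,j)
round 3: derive reach(e,j) via R1 from reach(e,b), reach(b,j)
round 3: derive reach(h,c) via R1 from reach(h,e), reach(e,c)

reach(b,j)
reach(c,d)
reach(c,j)
reach(e,b)
reach(e,c)
reach(e,d)
reach(e,e)
reach(e,g)
reach(e,h)
reach(e,j)
reach(g,c)
reach(g,d)
reach(g,j)
reach(h,b)
reach(h,c)
reach(h,d)
reach(h,e)
reach(h,g)
reach(h,h)
reach(h,j)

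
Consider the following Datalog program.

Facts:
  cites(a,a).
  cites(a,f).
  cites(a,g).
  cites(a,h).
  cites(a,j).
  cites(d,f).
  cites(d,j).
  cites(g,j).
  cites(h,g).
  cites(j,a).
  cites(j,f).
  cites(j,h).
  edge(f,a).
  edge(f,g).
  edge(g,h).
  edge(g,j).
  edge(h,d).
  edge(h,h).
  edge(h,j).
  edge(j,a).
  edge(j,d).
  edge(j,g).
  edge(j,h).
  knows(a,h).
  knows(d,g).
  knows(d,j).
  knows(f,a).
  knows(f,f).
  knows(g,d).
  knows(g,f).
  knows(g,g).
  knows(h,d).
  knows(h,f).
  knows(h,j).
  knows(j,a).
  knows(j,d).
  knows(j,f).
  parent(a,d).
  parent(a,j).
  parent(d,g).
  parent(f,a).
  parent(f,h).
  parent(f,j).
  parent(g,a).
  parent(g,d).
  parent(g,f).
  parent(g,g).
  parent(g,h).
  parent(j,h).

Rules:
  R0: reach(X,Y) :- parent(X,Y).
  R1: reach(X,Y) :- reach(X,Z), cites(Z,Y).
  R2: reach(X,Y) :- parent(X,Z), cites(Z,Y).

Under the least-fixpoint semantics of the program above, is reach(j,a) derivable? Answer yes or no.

round 1: derive reach(a,d) via R0 from parent(a,d)
round 1: derive reach(a,j) via R0 from parent(a,j)
round 1: derive reach(d,g) via R0 from parent(d,g)
round 1: derive reach(f,a) via R0 from parent(f,a)
round 1: derive reach(f,h) via R0 from parent(f,h)
round 1: derive reach(f,j) via R0 from parent(f,j)
round 1: derive reach(g,a) via R0 from parent(g,a)
round 1: derive reach(g,d) via R0 from parent(g,d)
round 1: derive reach(g,f) via R0 from parent(g,f)
round 1: derive reach(g,g) via R0 from parent(g,g)
round 1: derive reach(g,h) via R0 from parent(g,h)
round 1: derive reach(j,h) via R0 from parent(j,h)
round 1: derive reach(a,a) via R2 from parent(a,j), cites(j,a)
round 1: derive reach(a,f) via R2 from parent(a,d), cites(d,f)
round 1: derive reach(a,h) via R2 from parent(a,j), cites(j,h)
round 1: derive reach(d,j) via R2 from parent(d,g), cites(g,j)
round 1: derive reach(f,f) via R2 from parent(f,a), cites(a,f)
round 1: derive reach(f,g) via R2 from parent(f,a), cites(a,g)
round 1: derive reach(g,j) via R2 from parent(g,a), cites(a,j)
round 1: derive reach(j,g) via R2 from parent(j,h), cites(h,g)
round 2: derive reach(a,g) via R1 from reach(a,a), cites(a,g)
round 2: derive reach(d,a) via R1 from reach(d,j), cites(j,a)
round 2: derive reach(d,f) via R1 from reach(d,j), cites(j,f)
round 2: derive reach(d,h) via R1 from reach(d,j), cites(j,h)
round 2: derive reach(j,j) via R1 from reach(j,g), cites(g,j)
round 3: derive reach(j,a) via R1 from reach(j,j), cites(j,a)
round 3: derive reach(j,f) via R1 from reach(j,j), cites(j,f)

yes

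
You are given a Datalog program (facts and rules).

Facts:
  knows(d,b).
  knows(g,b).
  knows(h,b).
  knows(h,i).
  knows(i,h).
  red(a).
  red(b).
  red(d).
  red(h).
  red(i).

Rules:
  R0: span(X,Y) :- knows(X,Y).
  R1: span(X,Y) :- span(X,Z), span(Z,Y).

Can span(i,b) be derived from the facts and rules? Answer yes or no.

yes

round 1: derive span(d,b) via R0 from knows(d,b)
round 1: derive span(g,b) via R0 from knows(g,b)
round 1: derive span(h,b) via R0 from knows(h,b)
round 1: derive span(h,i) via R0 from knows(h,i)
round 1: derive span(i,h) via R0 from knows(i,h)
round 2: derive span(h,h) via R1 from span(h,i), span(i,h)
round 2: derive span(i,b) via R1 from span(i,h), span(h,b)
round 2: derive span(i,i) via R1 from span(i,h), span(h,i)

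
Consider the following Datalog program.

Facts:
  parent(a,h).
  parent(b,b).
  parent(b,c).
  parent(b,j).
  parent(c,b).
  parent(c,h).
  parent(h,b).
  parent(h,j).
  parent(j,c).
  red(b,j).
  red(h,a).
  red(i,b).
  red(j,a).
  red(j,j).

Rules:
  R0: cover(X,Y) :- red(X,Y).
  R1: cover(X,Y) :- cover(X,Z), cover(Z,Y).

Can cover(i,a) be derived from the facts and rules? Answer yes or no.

yes

round 1: derive cover(b,j) via R0 from red(b,j)
round 1: derive cover(h,a) via R0 from red(h,a)
round 1: derive cover(i,b) via R0 from red(i,b)
round 1: derive cover(j,a) via R0 from red(j,a)
round 1: derive cover(j,j) via R0 from red(j,j)
round 2: derive cover(b,a) via R1 from cover(b,j), cover(j,a)
round 2: derive cover(i,j) via R1 from cover(i,b), cover(b,j)
round 3: derive cover(i,a) via R1 from cover(i,b), cover(b,a)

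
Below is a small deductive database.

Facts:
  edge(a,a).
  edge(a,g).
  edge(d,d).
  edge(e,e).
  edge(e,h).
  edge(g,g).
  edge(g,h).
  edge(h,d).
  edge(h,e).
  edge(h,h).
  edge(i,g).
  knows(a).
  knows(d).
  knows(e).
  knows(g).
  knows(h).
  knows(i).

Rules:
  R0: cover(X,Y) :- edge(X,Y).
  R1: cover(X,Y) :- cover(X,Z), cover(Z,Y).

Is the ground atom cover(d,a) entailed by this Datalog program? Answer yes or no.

round 1: derive cover(a,a) via R0 from edge(a,a)
round 1: derive cover(a,g) via R0 from edge(a,g)
round 1: derive cover(d,d) via R0 from edge(d,d)
round 1: derive cover(e,e) via R0 from edge(e,e)
round 1: derive cover(e,h) via R0 from edge(e,h)
round 1: derive cover(g,g) via R0 from edge(g,g)
round 1: derive cover(g,h) via R0 from edge(g,h)
round 1: derive cover(h,d) via R0 from edge(h,d)
round 1: derive cover(h,e) via R0 from edge(h,e)
round 1: derive cover(h,h) via R0 from edge(h,h)
round 1: derive cover(i,g) via R0 from edge(i,g)
round 2: derive cover(a,h) via R1 from cover(a,g), cover(g,h)
round 2: derive cover(e,d) via R1 from cover(e,h), cover(h,d)
round 2: derive cover(g,d) via R1 from cover(g,h), cover(h,d)
round 2: derive cover(g,e) via R1 from cover(g,h), cover(h,e)
round 2: derive cover(i,h) via R1 from cover(i,g), cover(g,h)
round 3: derive cover(a,d) via R1 from cover(a,g), cover(g,d)
round 3: derive cover(a,e) via R1 from cover(a,g), cover(g,e)
round 3: derive cover(i,d) via R1 from cover(i,g), cover(g,d)
round 3: derive cover(i,e) via R1 from cover(i,g), cover(g,e)

no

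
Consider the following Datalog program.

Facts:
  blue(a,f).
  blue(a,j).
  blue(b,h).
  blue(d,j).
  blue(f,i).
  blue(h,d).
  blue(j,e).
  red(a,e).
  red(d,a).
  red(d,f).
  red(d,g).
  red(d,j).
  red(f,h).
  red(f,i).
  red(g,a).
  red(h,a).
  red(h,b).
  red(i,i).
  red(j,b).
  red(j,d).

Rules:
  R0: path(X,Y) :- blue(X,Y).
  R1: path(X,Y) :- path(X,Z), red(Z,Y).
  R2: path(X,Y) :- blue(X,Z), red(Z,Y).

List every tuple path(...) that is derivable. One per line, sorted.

round 1: derive path(a,f) via R0 from blue(a,f)
round 1: derive path(a,j) via R0 from blue(a,j)
round 1: derive path(b,h) via R0 from blue(b,h)
round 1: derive path(d,j) via R0 from blue(d,j)
round 1: derive path(f,i) via R0 from blue(f,i)
round 1: derive path(h,d) via R0 from blue(h,d)
round 1: derive path(j,e) via R0 from blue(j,e)
round 1: derive path(a,b) via R2 from blue(a,j), red(j,b)
round 1: derive path(a,d) via R2 from blue(a,j), red(j,d)
round 1: derive path(a,h) via R2 from blue(a,f), red(f,h)
round 1: derive path(a,i) via R2 from blue(a,f), red(f,i)
round 1: derive path(b,a) via R2 from blue(b,h), red(h,a)
round 1: derive path(b,b) via R2 from blue(b,h), red(h,b)
round 1: derive path(d,b) via R2 from blue(d,j), red(j,b)
round 1: derive path(d,d) via R2 from blue(d,j), red(j,d)
round 1: derive path(h,a) via R2 from blue(h,d), red(d,a)
round 1: derive path(h,f) via R2 from blue(h,d), red(d,f)
round 1: derive path(h,g) via R2 from blue(h,d), red(d,g)
round 1: derive path(h,j) via R2 from blue(h,d), red(d,j)
round 2: derive path(a,a) via R1 from path(a,d), red(d,a)
round 2: derive path(a,g) via R1 from path(a,d), red(d,g)
round 2: derive path(b,e) via R1 from path(b,a), red(a,e)
round 2: derive path(d,a) via R1 from path(d,d), red(d,a)
round 2: derive path(d,f) via R1 from path(d,d), red(d,f)
round 2: derive path(d,g) via R1 from path(d,d), red(d,g)
round 2: derive path(h,b) via R1 from path(h,j), red(j,b)
round 2: derive path(h,e) via R1 from path(h,a), red(a,e)
round 2: derive path(h,h) via R1 from path(h,f), red(f,h)
round 2: derive path(h,i) via R1 from path(h,f), red(f,i)
round 3: derive path(a,e) via R1 from path(a,a), red(a,e)
round 3: derive path(d,e) via R1 from path(d,a), red(a,e)
round 3: derive path(d,h) via R1 from path(d,f), red(f,h)
round 3: derive path(d,i) via R1 from path(d,f), red(f,i)

path(a,a)
path(a,b)
path(a,d)
path(a,e)
path(a,f)
path(a,g)
path(a,h)
path(a,i)
path(a,j)
path(b,a)
path(b,b)
path(b,e)
path(b,h)
path(d,a)
path(d,b)
path(d,d)
path(d,e)
path(d,f)
path(d,g)
path(d,h)
path(d,i)
path(d,j)
path(f,i)
path(h,a)
path(h,b)
path(h,d)
path(h,e)
path(h,f)
path(h,g)
path(h,h)
path(h,i)
path(h,j)
path(j,e)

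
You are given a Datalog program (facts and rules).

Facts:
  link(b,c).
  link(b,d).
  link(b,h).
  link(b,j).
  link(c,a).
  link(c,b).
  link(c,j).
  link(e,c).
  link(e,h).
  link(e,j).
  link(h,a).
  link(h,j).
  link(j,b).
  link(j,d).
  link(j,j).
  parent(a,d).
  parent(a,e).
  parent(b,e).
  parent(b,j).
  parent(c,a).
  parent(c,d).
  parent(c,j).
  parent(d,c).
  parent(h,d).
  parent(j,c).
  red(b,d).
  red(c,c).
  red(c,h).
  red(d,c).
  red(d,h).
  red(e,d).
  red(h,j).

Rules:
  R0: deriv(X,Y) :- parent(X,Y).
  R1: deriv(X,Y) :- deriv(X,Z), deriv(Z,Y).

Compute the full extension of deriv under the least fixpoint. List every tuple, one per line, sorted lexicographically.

round 1: derive deriv(a,d) via R0 from parent(a,d)
round 1: derive deriv(a,e) via R0 from parent(a,e)
round 1: derive deriv(b,e) via R0 from parent(b,e)
round 1: derive deriv(b,j) via R0 from parent(b,j)
round 1: derive deriv(c,a) via R0 from parent(c,a)
round 1: derive deriv(c,d) via R0 from parent(c,d)
round 1: derive deriv(c,j) via R0 from parent(c,j)
round 1: derive deriv(d,c) via R0 from parent(d,c)
round 1: derive deriv(h,d) via R0 from parent(h,d)
round 1: derive deriv(j,c) via R0 from parent(j,c)
round 2: derive deriv(a,c) via R1 from deriv(a,d), deriv(d,c)
round 2: derive deriv(b,c) via R1 from deriv(b,j), deriv(j,c)
round 2: derive deriv(c,c) via R1 from deriv(c,d), deriv(d,c)
round 2: derive deriv(c,e) via R1 from deriv(c,a), deriv(a,e)
round 2: derive deriv(d,a) via R1 from deriv(d,c), deriv(c,a)
round 2: derive deriv(d,d) via R1 from deriv(d,c), deriv(c,d)
round 2: derive deriv(d,j) via R1 from deriv(d,c), deriv(c,j)
round 2: derive deriv(h,c) via R1 from deriv(h,d), deriv(d,c)
round 2: derive deriv(j,a) via R1 from deriv(j,c), deriv(c,a)
round 2: derive deriv(j,d) via R1 from deriv(j,c), deriv(c,d)
round 2: derive deriv(j,j) via R1 from deriv(j,c), deriv(c,j)
round 3: derive deriv(a,a) via R1 from deriv(a,c), deriv(c,a)
round 3: derive deriv(a,j) via R1 from deriv(a,c), deriv(c,j)
round 3: derive deriv(b,a) via R1 from deriv(b,c), deriv(c,a)
round 3: derive deriv(b,d) via R1 from deriv(b,c), deriv(c,d)
round 3: derive deriv(d,e) via R1 from deriv(d,a), deriv(a,e)
round 3: derive deriv(h,a) via R1 from deriv(h,c), deriv(c,a)
round 3: derive deriv(h,e) via R1 from deriv(h,c), deriv(c,e)
round 3: derive deriv(h,j) via R1 from deriv(h,c), deriv(c,j)
round 3: derive deriv(j,e) via R1 from deriv(j,a), deriv(a,e)

deriv(a,a)
deriv(a,c)
deriv(a,d)
deriv(a,e)
deriv(a,j)
deriv(b,a)
deriv(b,c)
deriv(b,d)
deriv(b,e)
deriv(b,j)
deriv(c,a)
deriv(c,c)
deriv(c,d)
deriv(c,e)
deriv(c,j)
deriv(d,a)
deriv(d,c)
deriv(d,d)
deriv(d,e)
deriv(d,j)
deriv(h,a)
deriv(h,c)
deriv(h,d)
deriv(h,e)
deriv(h,j)
deriv(j,a)
deriv(j,c)
deriv(j,d)
deriv(j,e)
deriv(j,j)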